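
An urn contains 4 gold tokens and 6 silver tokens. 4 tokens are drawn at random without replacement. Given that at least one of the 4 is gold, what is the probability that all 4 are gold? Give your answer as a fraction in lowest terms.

Work in counts. Selections with at least one gold: C(10,4) − C(6,4) = 210 − 15 = 195.
Of those, selections where all 4 are gold: C(4,4) = 1.
Conditional probability = 1/195.

1/195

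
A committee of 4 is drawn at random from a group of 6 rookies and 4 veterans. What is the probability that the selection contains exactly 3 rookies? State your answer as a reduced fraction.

8/21

Total number of selections: C(10,4) = 210.
Selections with exactly 3 rookies: choose 3 of the 6 rookies and 1 of the 4 veterans, C(6,3)·C(4,1) = 20·4 = 80.
Probability = 80/210 = 8/21.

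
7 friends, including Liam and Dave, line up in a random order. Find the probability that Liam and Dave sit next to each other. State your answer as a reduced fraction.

2/7

There are 7! = 5040 arrangements.
Treat Liam and Dave as a block: 6! arrangements of the blocks × 2 orders within the block = 2·720 = 1440.
Probability = 1440/5040 = 2/7.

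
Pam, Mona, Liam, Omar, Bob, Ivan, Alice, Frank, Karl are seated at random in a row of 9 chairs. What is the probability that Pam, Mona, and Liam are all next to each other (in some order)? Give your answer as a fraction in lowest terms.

There are 9! = 362880 arrangements.
Treat the three as one block: 7! placements × 3! orders within the block = 5040·6 = 30240.
Probability = 30240/362880 = 1/12.

1/12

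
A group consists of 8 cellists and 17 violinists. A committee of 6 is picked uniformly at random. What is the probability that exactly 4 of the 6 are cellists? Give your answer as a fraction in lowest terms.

The sample space is all 6-subsets of the 25: C(25,6) = 177100.
Selections with exactly 4 cellists: choose 4 of the 8 cellists and 2 of the 17 violinists, C(8,4)·C(17,2) = 70·136 = 9520.
Probability = 9520/177100 = 68/1265.

68/1265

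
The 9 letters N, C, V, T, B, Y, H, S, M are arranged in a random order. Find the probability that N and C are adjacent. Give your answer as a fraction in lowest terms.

2/9

There are 9! = 362880 arrangements.
Treat N and C as a block: 8! arrangements of the blocks × 2 orders within the block = 2·40320 = 80640.
Probability = 80640/362880 = 2/9.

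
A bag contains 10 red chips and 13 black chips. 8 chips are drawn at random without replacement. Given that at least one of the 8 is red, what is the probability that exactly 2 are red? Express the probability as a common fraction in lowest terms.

Work in counts. Selections with at least one red: C(23,8) − C(13,8) = 490314 − 1287 = 489027.
Of those, selections where exactly 2 are red: C(10,2)·C(13,6) = 45·1716 = 77220.
Conditional probability = 77220/489027 = 2340/14819.

2340/14819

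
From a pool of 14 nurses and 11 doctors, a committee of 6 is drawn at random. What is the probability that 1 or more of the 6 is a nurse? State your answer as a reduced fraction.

1147/1150

There are C(25,6) = 177100 ways to choose the 6.
The complement is all 6 are doctors: C(11,6) = 462.
Probability = 1 − 462/177100 = 176638/177100 = 1147/1150.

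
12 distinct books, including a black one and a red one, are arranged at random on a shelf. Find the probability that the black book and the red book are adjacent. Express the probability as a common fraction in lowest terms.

There are 12! = 479001600 arrangements.
Treat the black book and the red book as a block: 11! arrangements of the blocks × 2 orders within the block = 2·39916800 = 79833600.
Probability = 79833600/479001600 = 1/6.

1/6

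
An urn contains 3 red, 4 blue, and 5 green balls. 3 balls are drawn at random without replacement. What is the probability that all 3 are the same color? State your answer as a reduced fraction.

3/44

There are C(12,3) = 220 ways to draw 3 balls.
All same color: C(3,3) + C(4,3) + C(5,3) = 1 + 4 + 10 = 15.
Probability = 15/220 = 3/44.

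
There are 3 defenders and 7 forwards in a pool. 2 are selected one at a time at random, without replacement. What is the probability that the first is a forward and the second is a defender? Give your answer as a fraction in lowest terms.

Multiply the conditional probabilities at each draw: 7/10 · 3/9 = 21/90 = 7/30.

7/30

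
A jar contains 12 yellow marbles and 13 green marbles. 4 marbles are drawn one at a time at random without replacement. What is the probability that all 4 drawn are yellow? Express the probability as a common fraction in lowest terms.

Multiply the conditional probabilities at each draw: 12/25 · 11/24 · 10/23 · 9/22 = 11880/303600 = 9/230.

9/230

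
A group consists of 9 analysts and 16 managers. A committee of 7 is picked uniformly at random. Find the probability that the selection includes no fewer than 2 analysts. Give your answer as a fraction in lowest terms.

There are C(25,7) = 480700 ways to choose the 7.
Count the complement (fewer than 2 analysts): C(9,0)·C(16,7) + C(9,1)·C(16,6) = 11440 + 72072 = 83512.
Probability = 1 − 83512/480700 = 397188/480700 = 9027/10925.

9027/10925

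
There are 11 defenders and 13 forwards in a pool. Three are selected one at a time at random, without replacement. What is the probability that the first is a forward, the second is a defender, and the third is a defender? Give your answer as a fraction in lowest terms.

Multiply the conditional probabilities at each draw: 13/24 · 11/23 · 10/22 = 1430/12144 = 65/552.

65/552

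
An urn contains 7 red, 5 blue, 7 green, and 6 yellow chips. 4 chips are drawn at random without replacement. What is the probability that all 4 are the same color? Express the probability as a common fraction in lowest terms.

There are C(25,4) = 12650 ways to draw 4 chips.
All same color: C(7,4) + C(5,4) + C(7,4) + C(6,4) = 35 + 5 + 35 + 15 = 90.
Probability = 90/12650 = 9/1265.

9/1265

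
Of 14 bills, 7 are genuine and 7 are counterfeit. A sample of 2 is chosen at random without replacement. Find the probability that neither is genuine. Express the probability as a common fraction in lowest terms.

There are C(14,2) = 91 possible selections.
Selections with no genuine (all counterfeit): C(7,2) = 21.
Probability = 21/91 = 3/13.

3/13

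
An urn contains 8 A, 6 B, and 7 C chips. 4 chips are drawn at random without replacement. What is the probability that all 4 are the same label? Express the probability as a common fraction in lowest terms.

There are C(21,4) = 5985 ways to draw 4 chips.
All same label: C(8,4) + C(6,4) + C(7,4) = 70 + 15 + 35 = 120.
Probability = 120/5985 = 8/399.

8/399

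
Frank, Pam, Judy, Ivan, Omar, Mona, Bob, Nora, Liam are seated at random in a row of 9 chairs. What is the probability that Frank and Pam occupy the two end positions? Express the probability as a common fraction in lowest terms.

There are 9! = 362880 arrangements.
Place Frank and Pam at the ends in 2 ways, arrange the remaining 7 in 7! = 5040 ways: 2·5040 = 10080.
Probability = 10080/362880 = 1/36.

1/36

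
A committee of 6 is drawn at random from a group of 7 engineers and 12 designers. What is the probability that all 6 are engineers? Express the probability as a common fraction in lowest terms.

1/3876

There are C(19,6) = 27132 possible selections.
Selections with all engineers: C(7,6) = 7.
Probability = 7/27132 = 1/3876.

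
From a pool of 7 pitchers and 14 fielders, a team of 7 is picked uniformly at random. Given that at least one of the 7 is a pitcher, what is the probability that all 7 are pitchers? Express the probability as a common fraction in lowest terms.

Work in counts. Selections with at least one pitcher: C(21,7) − C(14,7) = 116280 − 3432 = 112848.
Of those, selections where all 7 are pitchers: C(7,7) = 1.
Conditional probability = 1/112848.

1/112848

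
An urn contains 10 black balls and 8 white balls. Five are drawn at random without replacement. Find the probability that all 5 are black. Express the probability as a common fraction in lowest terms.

There are C(18,5) = 8568 possible selections.
Selections with all black: C(10,5) = 252.
Probability = 252/8568 = 1/34.

1/34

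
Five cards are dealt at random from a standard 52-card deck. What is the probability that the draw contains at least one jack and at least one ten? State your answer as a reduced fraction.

6509/64974

There are C(52,5) = 2598960 possible draws.
By inclusion-exclusion on the complements, draws missing all jacks or all tens: C(48,5) + C(48,5) − C(44,5) = 1712304 + 1712304 − 1086008 = 2338600.
So draws with at least one of each: 2598960 − 2338600 = 260360, probability 260360/2598960 = 6509/64974.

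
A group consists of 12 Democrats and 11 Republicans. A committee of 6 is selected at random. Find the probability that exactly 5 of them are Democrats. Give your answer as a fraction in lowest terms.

Total number of selections: C(23,6) = 100947.
Selections with exactly 5 Democrats: choose 5 of the 12 Democrats and 1 of the 11 Republicans, C(12,5)·C(11,1) = 792·11 = 8712.
Probability = 8712/100947 = 264/3059.

264/3059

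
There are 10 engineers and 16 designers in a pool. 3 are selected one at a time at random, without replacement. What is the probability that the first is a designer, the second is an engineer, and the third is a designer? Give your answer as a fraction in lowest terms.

2/13

Multiply the conditional probabilities at each draw: 16/26 · 10/25 · 15/24 = 2400/15600 = 2/13.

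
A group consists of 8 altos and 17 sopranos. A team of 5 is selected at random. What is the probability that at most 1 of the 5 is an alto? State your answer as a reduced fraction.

Total selections: C(25,5) = 53130.
Favorable selections (at most 1 alto): C(8,0)·C(17,5) + C(8,1)·C(17,4) = 6188 + 19040 = 25228.
Probability = 25228/53130 = 1802/3795.

1802/3795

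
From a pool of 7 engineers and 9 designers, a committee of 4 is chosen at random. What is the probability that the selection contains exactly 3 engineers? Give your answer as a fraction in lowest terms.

9/52

The sample space is all 4-subsets of the 16: C(16,4) = 1820.
Selections with exactly 3 engineers: choose 3 of the 7 engineers and 1 of the 9 designers, C(7,3)·C(9,1) = 35·9 = 315.
Probability = 315/1820 = 9/52.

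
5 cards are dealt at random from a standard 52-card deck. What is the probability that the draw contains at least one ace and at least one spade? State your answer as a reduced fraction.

229297/866320

There are C(52,5) = 2598960 possible draws.
By inclusion-exclusion on the complements, draws missing all aces or all spades: C(48,5) + C(39,5) − C(36,5) = 1712304 + 575757 − 376992 = 1911069.
So draws with at least one of each: 2598960 − 1911069 = 687891, probability 687891/2598960 = 229297/866320.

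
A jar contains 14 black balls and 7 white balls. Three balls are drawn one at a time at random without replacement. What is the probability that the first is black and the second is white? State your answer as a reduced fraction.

7/30

Multiply the conditional probabilities at each draw: 14/21 · 7/20 = 98/420 = 7/30.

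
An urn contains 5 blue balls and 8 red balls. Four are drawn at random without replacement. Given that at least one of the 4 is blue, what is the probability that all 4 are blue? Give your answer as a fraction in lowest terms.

1/129

Work in counts. Selections with at least one blue: C(13,4) − C(8,4) = 715 − 70 = 645.
Of those, selections where all 4 are blue: C(5,4) = 5.
Conditional probability = 5/645 = 1/129.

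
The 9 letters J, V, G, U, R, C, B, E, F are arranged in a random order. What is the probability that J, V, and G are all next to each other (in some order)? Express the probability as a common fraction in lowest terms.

1/12

There are 9! = 362880 arrangements.
Treat the three as one block: 7! placements × 3! orders within the block = 5040·6 = 30240.
Probability = 30240/362880 = 1/12.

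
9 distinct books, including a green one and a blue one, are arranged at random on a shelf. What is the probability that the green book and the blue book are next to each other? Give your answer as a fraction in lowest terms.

2/9

There are 9! = 362880 arrangements.
Treat the green book and the blue book as a block: 8! arrangements of the blocks × 2 orders within the block = 2·40320 = 80640.
Probability = 80640/362880 = 2/9.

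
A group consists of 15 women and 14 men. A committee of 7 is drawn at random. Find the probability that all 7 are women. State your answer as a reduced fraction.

There are C(29,7) = 1560780 possible selections.
Selections with all women: C(15,7) = 6435.
Probability = 6435/1560780 = 11/2668.

11/2668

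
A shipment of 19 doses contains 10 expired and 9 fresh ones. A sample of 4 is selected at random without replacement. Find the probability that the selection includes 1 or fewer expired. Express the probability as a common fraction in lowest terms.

Total selections: C(19,4) = 3876.
Favorable selections (1 or fewer expired): C(10,0)·C(9,4) + C(10,1)·C(9,3) = 126 + 840 = 966.
Probability = 966/3876 = 161/646.

161/646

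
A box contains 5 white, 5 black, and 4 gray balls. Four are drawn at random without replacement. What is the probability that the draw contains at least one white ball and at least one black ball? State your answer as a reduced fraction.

There are C(14,4) = 1001 possible draws.
By inclusion-exclusion on the complements, draws missing all white or all black: C(9,4) + C(9,4) − C(4,4) = 126 + 126 − 1 = 251.
So draws with at least one of each: 1001 − 251 = 750, probability 750/1001.

750/1001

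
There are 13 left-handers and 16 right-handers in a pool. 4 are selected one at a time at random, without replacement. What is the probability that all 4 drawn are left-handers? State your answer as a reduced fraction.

55/1827

Multiply the conditional probabilities at each draw: 13/29 · 12/28 · 11/27 · 10/26 = 17160/570024 = 55/1827.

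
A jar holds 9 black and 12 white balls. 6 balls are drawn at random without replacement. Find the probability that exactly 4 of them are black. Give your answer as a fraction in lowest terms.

99/646

Total number of selections: C(21,6) = 54264.
Selections with exactly 4 black: choose 4 of the 9 black and 2 of the 12 white, C(9,4)·C(12,2) = 126·66 = 8316.
Probability = 8316/54264 = 99/646.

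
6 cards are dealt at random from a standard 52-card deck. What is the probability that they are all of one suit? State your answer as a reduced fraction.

66/195755

There are C(52,6) = 20358520 possible 6-card hands.
Hands of one suit: 4 suits × C(13,6) = 4·1716 = 6864.
Probability = 6864/20358520 = 66/195755.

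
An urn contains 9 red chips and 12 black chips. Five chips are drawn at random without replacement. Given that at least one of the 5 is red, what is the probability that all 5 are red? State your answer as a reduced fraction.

14/2173

Work in counts. Selections with at least one red: C(21,5) − C(12,5) = 20349 − 792 = 19557.
Of those, selections where all 5 are red: C(9,5) = 126.
Conditional probability = 126/19557 = 14/2173.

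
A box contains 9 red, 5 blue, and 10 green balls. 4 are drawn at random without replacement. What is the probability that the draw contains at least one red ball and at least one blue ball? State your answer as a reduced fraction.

There are C(24,4) = 10626 possible draws.
By inclusion-exclusion on the complements, draws missing all red or all blue: C(15,4) + C(19,4) − C(10,4) = 1365 + 3876 − 210 = 5031.
So draws with at least one of each: 10626 − 5031 = 5595, probability 5595/10626 = 1865/3542.

1865/3542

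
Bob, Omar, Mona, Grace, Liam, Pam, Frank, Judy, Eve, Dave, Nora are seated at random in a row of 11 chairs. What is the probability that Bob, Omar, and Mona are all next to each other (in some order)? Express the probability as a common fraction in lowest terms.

There are 11! = 39916800 arrangements.
Treat the three as one block: 9! placements × 3! orders within the block = 362880·6 = 2177280.
Probability = 2177280/39916800 = 3/55.

3/55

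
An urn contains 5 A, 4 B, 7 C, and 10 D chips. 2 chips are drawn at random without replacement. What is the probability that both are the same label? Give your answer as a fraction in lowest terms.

There are C(26,2) = 325 ways to draw 2 chips.
All same label: C(5,2) + C(4,2) + C(7,2) + C(10,2) = 10 + 6 + 21 + 45 = 82.
Probability = 82/325.

82/325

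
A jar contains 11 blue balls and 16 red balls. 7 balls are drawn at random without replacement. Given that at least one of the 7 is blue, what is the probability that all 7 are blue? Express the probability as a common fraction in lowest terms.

3/7969

Work in counts. Selections with at least one blue: C(27,7) − C(16,7) = 888030 − 11440 = 876590.
Of those, selections where all 7 are blue: C(11,7) = 330.
Conditional probability = 330/876590 = 3/7969.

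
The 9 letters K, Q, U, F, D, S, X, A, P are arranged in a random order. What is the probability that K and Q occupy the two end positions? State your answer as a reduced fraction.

There are 9! = 362880 arrangements.
Place K and Q at the ends in 2 ways, arrange the remaining 7 in 7! = 5040 ways: 2·5040 = 10080.
Probability = 10080/362880 = 1/36.

1/36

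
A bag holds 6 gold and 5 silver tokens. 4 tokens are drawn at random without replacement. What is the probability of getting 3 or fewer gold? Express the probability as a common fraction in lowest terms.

There are C(11,4) = 330 ways to choose the 4.
Favorable selections (3 or fewer gold): C(6,0)·C(5,4) + C(6,1)·C(5,3) + C(6,2)·C(5,2) + C(6,3)·C(5,1) = 5 + 60 + 150 + 100 = 315.
Probability = 315/330 = 21/22.

21/22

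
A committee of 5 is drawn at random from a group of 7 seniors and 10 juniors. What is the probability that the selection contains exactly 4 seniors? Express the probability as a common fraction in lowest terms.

25/442

Total number of selections: C(17,5) = 6188.
Selections with exactly 4 seniors: choose 4 of the 7 seniors and 1 of the 10 juniors, C(7,4)·C(10,1) = 35·10 = 350.
Probability = 350/6188 = 25/442.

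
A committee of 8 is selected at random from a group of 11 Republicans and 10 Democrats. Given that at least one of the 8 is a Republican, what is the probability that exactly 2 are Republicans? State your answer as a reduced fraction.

Work in counts. Selections with at least one Republican: C(21,8) − C(10,8) = 203490 − 45 = 203445.
Of those, selections where exactly 2 are Republicans: C(11,2)·C(10,6) = 55·210 = 11550.
Conditional probability = 11550/203445 = 70/1233.

70/1233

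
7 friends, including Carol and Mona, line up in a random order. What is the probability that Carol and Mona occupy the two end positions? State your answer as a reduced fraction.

1/21

There are 7! = 5040 arrangements.
Place Carol and Mona at the ends in 2 ways, arrange the remaining 5 in 5! = 120 ways: 2·120 = 240.
Probability = 240/5040 = 1/21.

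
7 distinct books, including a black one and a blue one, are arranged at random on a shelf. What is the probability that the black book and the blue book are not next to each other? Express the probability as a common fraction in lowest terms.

5/7

There are 7! = 5040 arrangements.
Arrangements with the black book and the blue book adjacent: 2·6! = 1440.
So not adjacent: 5040 − 1440 = 3600, probability 3600/5040 = 5/7.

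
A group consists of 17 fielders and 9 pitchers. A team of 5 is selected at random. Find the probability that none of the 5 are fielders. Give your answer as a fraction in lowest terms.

There are C(26,5) = 65780 possible selections.
Selections with no fielders (all pitchers): C(9,5) = 126.
Probability = 126/65780 = 63/32890.

63/32890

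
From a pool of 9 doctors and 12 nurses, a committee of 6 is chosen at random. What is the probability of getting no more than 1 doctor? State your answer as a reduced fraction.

There are C(21,6) = 54264 ways to choose the 6.
Favorable selections (no more than 1 doctor): C(9,0)·C(12,6) + C(9,1)·C(12,5) = 924 + 7128 = 8052.
Probability = 8052/54264 = 671/4522.

671/4522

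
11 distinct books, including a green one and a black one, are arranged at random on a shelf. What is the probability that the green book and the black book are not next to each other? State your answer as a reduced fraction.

9/11

There are 11! = 39916800 arrangements.
Arrangements with the green book and the black book adjacent: 2·10! = 7257600.
So not adjacent: 39916800 − 7257600 = 32659200, probability 32659200/39916800 = 9/11.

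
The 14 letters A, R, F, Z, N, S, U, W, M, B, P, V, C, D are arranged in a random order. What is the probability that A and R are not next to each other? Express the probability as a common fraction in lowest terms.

6/7

There are 14! = 87178291200 arrangements.
Arrangements with A and R adjacent: 2·13! = 12454041600.
So not adjacent: 87178291200 − 12454041600 = 74724249600, probability 74724249600/87178291200 = 6/7.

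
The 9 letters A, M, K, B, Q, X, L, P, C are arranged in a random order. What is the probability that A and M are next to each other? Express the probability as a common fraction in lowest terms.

2/9

There are 9! = 362880 arrangements.
Treat A and M as a block: 8! arrangements of the blocks × 2 orders within the block = 2·40320 = 80640.
Probability = 80640/362880 = 2/9.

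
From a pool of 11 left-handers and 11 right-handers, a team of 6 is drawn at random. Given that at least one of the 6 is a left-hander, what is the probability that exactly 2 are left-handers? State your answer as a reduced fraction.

550/2247

Work in counts. Selections with at least one left-hander: C(22,6) − C(11,6) = 74613 − 462 = 74151.
Of those, selections where exactly 2 are left-handers: C(11,2)·C(11,4) = 55·330 = 18150.
Conditional probability = 18150/74151 = 550/2247.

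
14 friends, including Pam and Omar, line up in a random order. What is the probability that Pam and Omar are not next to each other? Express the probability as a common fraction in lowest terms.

6/7

There are 14! = 87178291200 arrangements.
Arrangements with Pam and Omar adjacent: 2·13! = 12454041600.
So not adjacent: 87178291200 − 12454041600 = 74724249600, probability 74724249600/87178291200 = 6/7.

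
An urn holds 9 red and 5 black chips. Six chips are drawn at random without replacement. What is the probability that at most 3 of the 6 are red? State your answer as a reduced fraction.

49/143

Total selections: C(14,6) = 3003.
Favorable selections (at most 3 red): C(9,1)·C(5,5) + C(9,2)·C(5,4) + C(9,3)·C(5,3) = 9 + 180 + 840 = 1029.
Probability = 1029/3003 = 49/143.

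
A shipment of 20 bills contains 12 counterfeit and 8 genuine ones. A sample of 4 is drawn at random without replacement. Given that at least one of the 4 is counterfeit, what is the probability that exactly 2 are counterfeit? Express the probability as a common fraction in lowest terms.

1848/4775

Work in counts. Selections with at least one counterfeit: C(20,4) − C(8,4) = 4845 − 70 = 4775.
Of those, selections where exactly 2 are counterfeit: C(12,2)·C(8,2) = 66·28 = 1848.
Conditional probability = 1848/4775.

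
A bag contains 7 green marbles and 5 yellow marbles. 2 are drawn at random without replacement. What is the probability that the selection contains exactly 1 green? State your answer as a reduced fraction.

Total number of selections: C(12,2) = 66.
Selections with exactly 1 green: choose 1 of the 7 green and 1 of the 5 yellow, C(7,1)·C(5,1) = 7·5 = 35.
Probability = 35/66.

35/66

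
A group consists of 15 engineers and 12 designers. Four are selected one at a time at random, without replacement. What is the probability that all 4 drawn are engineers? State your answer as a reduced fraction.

7/90

Multiply the conditional probabilities at each draw: 15/27 · 14/26 · 13/25 · 12/24 = 32760/421200 = 7/90.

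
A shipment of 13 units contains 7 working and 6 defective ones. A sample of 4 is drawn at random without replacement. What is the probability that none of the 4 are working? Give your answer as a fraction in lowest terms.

3/143

There are C(13,4) = 715 possible selections.
Selections with no working (all defective): C(6,4) = 15.
Probability = 15/715 = 3/143.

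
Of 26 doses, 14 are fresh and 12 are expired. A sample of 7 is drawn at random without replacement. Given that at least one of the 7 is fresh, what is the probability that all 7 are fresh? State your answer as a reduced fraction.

Work in counts. Selections with at least one fresh: C(26,7) − C(12,7) = 657800 − 792 = 657008.
Of those, selections where all 7 are fresh: C(14,7) = 3432.
Conditional probability = 3432/657008 = 39/7466.

39/7466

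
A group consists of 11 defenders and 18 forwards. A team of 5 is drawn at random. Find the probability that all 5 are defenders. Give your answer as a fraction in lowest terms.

There are C(29,5) = 118755 possible selections.
Selections with all defenders: C(11,5) = 462.
Probability = 462/118755 = 22/5655.

22/5655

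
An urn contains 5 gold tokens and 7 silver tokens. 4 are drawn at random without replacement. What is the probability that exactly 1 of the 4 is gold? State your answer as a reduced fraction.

Total number of selections: C(12,4) = 495.
Selections with exactly 1 gold: choose 1 of the 5 gold and 3 of the 7 silver, C(5,1)·C(7,3) = 5·35 = 175.
Probability = 175/495 = 35/99.

35/99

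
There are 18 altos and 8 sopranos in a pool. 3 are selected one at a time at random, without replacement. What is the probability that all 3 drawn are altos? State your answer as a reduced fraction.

Multiply the conditional probabilities at each draw: 18/26 · 17/25 · 16/24 = 4896/15600 = 102/325.

102/325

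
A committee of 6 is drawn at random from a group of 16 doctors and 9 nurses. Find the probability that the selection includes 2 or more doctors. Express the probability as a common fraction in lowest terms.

There are C(25,6) = 177100 ways to choose the 6.
Count the complement (fewer than 2 doctors): C(16,0)·C(9,6) + C(16,1)·C(9,5) = 84 + 2016 = 2100.
Probability = 1 − 2100/177100 = 175000/177100 = 250/253.

250/253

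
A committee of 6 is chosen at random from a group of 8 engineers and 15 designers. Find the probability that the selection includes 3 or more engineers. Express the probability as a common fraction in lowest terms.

4814/14421

There are C(23,6) = 100947 ways to choose the 6.
Count the complement (fewer than 3 engineers): C(8,0)·C(15,6) + C(8,1)·C(15,5) + C(8,2)·C(15,4) = 5005 + 24024 + 38220 = 67249.
Probability = 1 − 67249/100947 = 33698/100947 = 4814/14421.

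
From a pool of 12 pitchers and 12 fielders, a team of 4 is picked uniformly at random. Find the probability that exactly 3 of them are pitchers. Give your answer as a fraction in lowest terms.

The sample space is all 4-subsets of the 24: C(24,4) = 10626.
Selections with exactly 3 pitchers: choose 3 of the 12 pitchers and 1 of the 12 fielders, C(12,3)·C(12,1) = 220·12 = 2640.
Probability = 2640/10626 = 40/161.

40/161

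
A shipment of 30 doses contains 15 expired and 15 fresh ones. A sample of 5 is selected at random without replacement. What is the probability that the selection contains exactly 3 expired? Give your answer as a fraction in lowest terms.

175/522

The sample space is all 5-subsets of the 30: C(30,5) = 142506.
Selections with exactly 3 expired: choose 3 of the 15 expired and 2 of the 15 fresh, C(15,3)·C(15,2) = 455·105 = 47775.
Probability = 47775/142506 = 175/522.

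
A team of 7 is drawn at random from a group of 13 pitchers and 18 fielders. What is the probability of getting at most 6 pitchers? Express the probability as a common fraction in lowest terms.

There are C(31,7) = 2629575 ways to choose the 7.
The complement is exactly 7 pitchers: C(13,7)·C(18,0) = 1716.
Probability = 1 − 1716/2629575 = 2627859/2629575 = 67381/67425.

67381/67425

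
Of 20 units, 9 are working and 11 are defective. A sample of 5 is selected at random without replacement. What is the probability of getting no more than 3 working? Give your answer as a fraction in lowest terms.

583/646

Total selections: C(20,5) = 15504.
Count the complement (more than 3 working): C(9,4)·C(11,1) + C(9,5)·C(11,0) = 1386 + 126 = 1512.
Probability = 1 − 1512/15504 = 13992/15504 = 583/646.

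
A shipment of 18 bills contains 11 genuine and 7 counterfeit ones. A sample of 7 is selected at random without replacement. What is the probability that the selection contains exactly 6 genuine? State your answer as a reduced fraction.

There are C(18,7) = 31824 ways to choose 7 from 18.
Selections with exactly 6 genuine: choose 6 of the 11 genuine and 1 of the 7 counterfeit, C(11,6)·C(7,1) = 462·7 = 3234.
Probability = 3234/31824 = 539/5304.

539/5304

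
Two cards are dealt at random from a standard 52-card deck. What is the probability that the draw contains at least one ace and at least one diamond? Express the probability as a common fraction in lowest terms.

29/442

There are C(52,2) = 1326 possible draws.
By inclusion-exclusion on the complements, draws missing all aces or all diamonds: C(48,2) + C(39,2) − C(36,2) = 1128 + 741 − 630 = 1239.
So draws with at least one of each: 1326 − 1239 = 87, probability 87/1326 = 29/442.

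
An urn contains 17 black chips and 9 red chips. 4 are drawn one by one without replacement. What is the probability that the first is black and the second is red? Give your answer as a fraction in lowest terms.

153/650

Multiply the conditional probabilities at each draw: 17/26 · 9/25 = 153/650.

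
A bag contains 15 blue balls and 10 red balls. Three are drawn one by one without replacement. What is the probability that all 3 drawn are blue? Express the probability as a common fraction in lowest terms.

Multiply the conditional probabilities at each draw: 15/25 · 14/24 · 13/23 = 2730/13800 = 91/460.

91/460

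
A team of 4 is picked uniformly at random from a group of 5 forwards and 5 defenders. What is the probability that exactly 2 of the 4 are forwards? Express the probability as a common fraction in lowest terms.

10/21

There are C(10,4) = 210 ways to choose 4 from 10.
Selections with exactly 2 forwards: choose 2 of the 5 forwards and 2 of the 5 defenders, C(5,2)·C(5,2) = 10·10 = 100.
Probability = 100/210 = 10/21.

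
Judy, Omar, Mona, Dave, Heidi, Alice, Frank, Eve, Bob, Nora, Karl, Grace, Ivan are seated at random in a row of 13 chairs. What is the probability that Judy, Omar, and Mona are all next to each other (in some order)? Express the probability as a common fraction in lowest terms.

1/26

There are 13! = 6227020800 arrangements.
Treat the three as one block: 11! placements × 3! orders within the block = 39916800·6 = 239500800.
Probability = 239500800/6227020800 = 1/26.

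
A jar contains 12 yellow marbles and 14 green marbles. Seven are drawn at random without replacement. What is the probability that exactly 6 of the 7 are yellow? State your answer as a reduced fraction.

147/7475

The sample space is all 7-subsets of the 26: C(26,7) = 657800.
Selections with exactly 6 yellow: choose 6 of the 12 yellow and 1 of the 14 green, C(12,6)·C(14,1) = 924·14 = 12936.
Probability = 12936/657800 = 147/7475.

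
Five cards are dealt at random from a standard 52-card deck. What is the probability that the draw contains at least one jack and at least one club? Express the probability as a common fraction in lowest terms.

229297/866320

There are C(52,5) = 2598960 possible draws.
By inclusion-exclusion on the complements, draws missing all jacks or all clubs: C(48,5) + C(39,5) − C(36,5) = 1712304 + 575757 − 376992 = 1911069.
So draws with at least one of each: 2598960 − 1911069 = 687891, probability 687891/2598960 = 229297/866320.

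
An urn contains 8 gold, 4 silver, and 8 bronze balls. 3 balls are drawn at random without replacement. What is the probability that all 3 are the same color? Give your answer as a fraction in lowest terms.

29/285

There are C(20,3) = 1140 ways to draw 3 balls.
All same color: C(8,3) + C(4,3) + C(8,3) = 56 + 4 + 56 = 116.
Probability = 116/1140 = 29/285.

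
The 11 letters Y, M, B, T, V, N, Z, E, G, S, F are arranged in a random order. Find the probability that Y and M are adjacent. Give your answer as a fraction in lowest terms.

There are 11! = 39916800 arrangements.
Treat Y and M as a block: 10! arrangements of the blocks × 2 orders within the block = 2·3628800 = 7257600.
Probability = 7257600/39916800 = 2/11.

2/11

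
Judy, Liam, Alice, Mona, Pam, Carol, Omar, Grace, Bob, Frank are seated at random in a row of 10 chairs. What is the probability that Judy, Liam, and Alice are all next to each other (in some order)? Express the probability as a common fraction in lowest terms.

1/15

There are 10! = 3628800 arrangements.
Treat the three as one block: 8! placements × 3! orders within the block = 40320·6 = 241920.
Probability = 241920/3628800 = 1/15.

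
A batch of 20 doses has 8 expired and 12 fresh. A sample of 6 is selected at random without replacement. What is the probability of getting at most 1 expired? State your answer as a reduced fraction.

121/646

There are C(20,6) = 38760 ways to choose the 6.
Favorable selections (at most 1 expired): C(8,0)·C(12,6) + C(8,1)·C(12,5) = 924 + 6336 = 7260.
Probability = 7260/38760 = 121/646.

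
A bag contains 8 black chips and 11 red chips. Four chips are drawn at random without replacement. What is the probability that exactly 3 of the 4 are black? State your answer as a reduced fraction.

154/969

There are C(19,4) = 3876 ways to choose 4 from 19.
Selections with exactly 3 black: choose 3 of the 8 black and 1 of the 11 red, C(8,3)·C(11,1) = 56·11 = 616.
Probability = 616/3876 = 154/969.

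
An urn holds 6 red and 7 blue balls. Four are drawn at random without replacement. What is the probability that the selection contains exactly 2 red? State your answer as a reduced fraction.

The sample space is all 4-subsets of the 13: C(13,4) = 715.
Selections with exactly 2 red: choose 2 of the 6 red and 2 of the 7 blue, C(6,2)·C(7,2) = 15·21 = 315.
Probability = 315/715 = 63/143.

63/143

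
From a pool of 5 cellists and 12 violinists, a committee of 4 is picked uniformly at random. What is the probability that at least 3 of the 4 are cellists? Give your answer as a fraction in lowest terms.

25/476

There are C(17,4) = 2380 ways to choose the 4.
Favorable selections (at least 3 cellists): C(5,3)·C(12,1) + C(5,4)·C(12,0) = 120 + 5 = 125.
Probability = 125/2380 = 25/476.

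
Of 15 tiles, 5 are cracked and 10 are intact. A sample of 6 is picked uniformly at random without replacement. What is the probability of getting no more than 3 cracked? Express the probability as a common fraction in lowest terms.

Total selections: C(15,6) = 5005.
Count the complement (more than 3 cracked): C(5,4)·C(10,2) + C(5,5)·C(10,1) = 225 + 10 = 235.
Probability = 1 − 235/5005 = 4770/5005 = 954/1001.

954/1001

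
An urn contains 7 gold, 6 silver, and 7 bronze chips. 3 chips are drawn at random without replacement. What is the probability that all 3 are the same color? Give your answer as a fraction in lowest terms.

3/38

There are C(20,3) = 1140 ways to draw 3 chips.
All same color: C(7,3) + C(6,3) + C(7,3) = 35 + 20 + 35 = 90.
Probability = 90/1140 = 3/38.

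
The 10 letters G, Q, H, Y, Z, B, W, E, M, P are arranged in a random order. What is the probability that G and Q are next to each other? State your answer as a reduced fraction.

There are 10! = 3628800 arrangements.
Treat G and Q as a block: 9! arrangements of the blocks × 2 orders within the block = 2·362880 = 725760.
Probability = 725760/3628800 = 1/5.

1/5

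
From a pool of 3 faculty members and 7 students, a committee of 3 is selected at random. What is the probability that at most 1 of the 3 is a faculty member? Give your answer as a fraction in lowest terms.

There are C(10,3) = 120 ways to choose the 3.
Favorable selections (at most 1 faculty member): C(3,0)·C(7,3) + C(3,1)·C(7,2) = 35 + 63 = 98.
Probability = 98/120 = 49/60.

49/60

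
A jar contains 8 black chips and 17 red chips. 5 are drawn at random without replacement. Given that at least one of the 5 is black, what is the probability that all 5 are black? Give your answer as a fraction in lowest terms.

4/3353

Work in counts. Selections with at least one black: C(25,5) − C(17,5) = 53130 − 6188 = 46942.
Of those, selections where all 5 are black: C(8,5) = 56.
Conditional probability = 56/46942 = 4/3353.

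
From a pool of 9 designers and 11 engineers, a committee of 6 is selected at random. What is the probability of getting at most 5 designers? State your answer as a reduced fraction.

3223/3230

Total selections: C(20,6) = 38760.
The complement is exactly 6 designers: C(9,6)·C(11,0) = 84.
Probability = 1 − 84/38760 = 38676/38760 = 3223/3230.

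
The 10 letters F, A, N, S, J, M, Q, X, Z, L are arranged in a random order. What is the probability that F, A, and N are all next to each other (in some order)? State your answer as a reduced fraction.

There are 10! = 3628800 arrangements.
Treat the three as one block: 8! placements × 3! orders within the block = 40320·6 = 241920.
Probability = 241920/3628800 = 1/15.

1/15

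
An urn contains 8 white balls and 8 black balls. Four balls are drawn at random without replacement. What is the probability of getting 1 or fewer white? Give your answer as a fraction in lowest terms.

There are C(16,4) = 1820 ways to choose the 4.
Favorable selections (1 or fewer white): C(8,0)·C(8,4) + C(8,1)·C(8,3) = 70 + 448 = 518.
Probability = 518/1820 = 37/130.

37/130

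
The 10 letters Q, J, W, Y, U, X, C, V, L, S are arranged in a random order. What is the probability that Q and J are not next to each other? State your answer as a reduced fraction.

There are 10! = 3628800 arrangements.
Arrangements with Q and J adjacent: 2·9! = 725760.
So not adjacent: 3628800 − 725760 = 2903040, probability 2903040/3628800 = 4/5.

4/5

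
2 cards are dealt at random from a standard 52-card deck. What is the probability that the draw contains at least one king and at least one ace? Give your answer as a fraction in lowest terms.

There are C(52,2) = 1326 possible draws.
By inclusion-exclusion on the complements, draws missing all kings or all aces: C(48,2) + C(48,2) − C(44,2) = 1128 + 1128 − 946 = 1310.
So draws with at least one of each: 1326 − 1310 = 16, probability 16/1326 = 8/663.

8/663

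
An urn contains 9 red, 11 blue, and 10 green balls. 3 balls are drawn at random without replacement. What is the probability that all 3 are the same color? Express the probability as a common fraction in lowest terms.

There are C(30,3) = 4060 ways to draw 3 balls.
All same color: C(9,3) + C(11,3) + C(10,3) = 84 + 165 + 120 = 369.
Probability = 369/4060.

369/4060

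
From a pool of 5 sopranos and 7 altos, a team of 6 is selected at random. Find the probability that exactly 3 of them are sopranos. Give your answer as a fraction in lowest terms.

Total number of selections: C(12,6) = 924.
Selections with exactly 3 sopranos: choose 3 of the 5 sopranos and 3 of the 7 altos, C(5,3)·C(7,3) = 10·35 = 350.
Probability = 350/924 = 25/66.

25/66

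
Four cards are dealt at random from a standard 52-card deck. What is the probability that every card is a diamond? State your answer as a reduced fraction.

There are C(52,4) = 270725 possible 4-card hands.
Hands that are all diamonds: C(13,4) = 715.
Probability = 715/270725 = 11/4165.

11/4165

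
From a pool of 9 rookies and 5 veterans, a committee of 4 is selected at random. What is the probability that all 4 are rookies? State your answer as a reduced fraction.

18/143

There are C(14,4) = 1001 possible selections.
Selections with all rookies: C(9,4) = 126.
Probability = 126/1001 = 18/143.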